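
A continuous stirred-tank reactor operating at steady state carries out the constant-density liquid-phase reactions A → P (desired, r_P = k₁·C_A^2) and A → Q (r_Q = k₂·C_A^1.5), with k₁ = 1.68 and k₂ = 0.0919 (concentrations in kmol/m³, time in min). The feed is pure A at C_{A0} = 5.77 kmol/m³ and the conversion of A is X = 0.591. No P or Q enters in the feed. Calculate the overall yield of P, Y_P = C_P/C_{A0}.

Exit C_A = C_{A0}(1−X) = 5.77×0.409 = 2.360 kmol/m³.
Rates in a CSTR are evaluated at the outlet concentration: r_P = 1.68×2.360^2 = 9.356, r_Q = 0.0919×2.360^1.5 = 0.3332.
Fraction of consumed A going to P: r_P/(r_P+r_Q) = 0.9656.
C_P = 0.9656·C_{A0}·X = 0.9656×5.77×0.591 = 3.29 kmol/m³; Y_P = C_P/C_{A0} = 0.571.

0.571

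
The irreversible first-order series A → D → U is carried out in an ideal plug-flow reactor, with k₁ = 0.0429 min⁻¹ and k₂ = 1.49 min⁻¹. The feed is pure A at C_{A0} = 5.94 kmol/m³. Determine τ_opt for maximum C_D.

2.45 min

For first-order series the maximum of C_D occurs at τ_opt = ln(k₂/k₁)/(k₂−k₁).
= ln(1.49/0.0429)/(1.49−0.0429) = ln(34.73)/1.447 = 3.548/1.447 = 2.45 min.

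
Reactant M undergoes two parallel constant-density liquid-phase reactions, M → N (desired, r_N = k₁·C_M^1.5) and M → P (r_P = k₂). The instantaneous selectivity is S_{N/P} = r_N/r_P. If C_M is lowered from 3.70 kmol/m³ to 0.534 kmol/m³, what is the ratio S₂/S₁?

0.0548

S_{N/P} = (k₁/k₂)·C_M^1.5, so S₂/S₁ = (C_{M,2}/C_{M,1})^1.5.
= (0.534/3.70)^1.5 = (0.1443)^1.5 = 0.0548.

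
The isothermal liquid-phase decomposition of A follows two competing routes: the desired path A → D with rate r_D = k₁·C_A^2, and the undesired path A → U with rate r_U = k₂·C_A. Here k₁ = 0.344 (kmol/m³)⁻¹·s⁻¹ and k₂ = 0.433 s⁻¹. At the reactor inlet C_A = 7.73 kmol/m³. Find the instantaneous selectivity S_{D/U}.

6.14

S_{D/U} = r_D/r_U = (k₁·C_A^2)/(k₂·C_A) = (k₁/k₂)·C_A.
= (0.344×7.730^2) / (0.433×7.730) = 20.55/3.347 = 6.14.
Since the desired path is higher order in A, keeping C_A high (PFR or concentrated feed) favours D.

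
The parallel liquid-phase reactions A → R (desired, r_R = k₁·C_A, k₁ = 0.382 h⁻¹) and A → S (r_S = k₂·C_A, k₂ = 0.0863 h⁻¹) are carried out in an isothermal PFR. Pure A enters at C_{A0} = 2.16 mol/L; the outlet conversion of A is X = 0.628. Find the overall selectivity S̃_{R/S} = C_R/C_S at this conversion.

4.43

C_A = C_{A0}(1−X) = 0.8035 mol/L.
Both paths are first order in A, so the instantaneous fraction to R is constant: dC_R/d(−C_A) = k₁/(k₁+k₂) = 0.8157.
C_R = 0.8157·(C_{A0}−C_A) = 0.8157×1.356 = 1.11 mol/L.
C_S = (C_{A0}−C_A)−C_R = 0.2500 mol/L; S̃_{R/S} = 1.107/0.2500 = 4.43.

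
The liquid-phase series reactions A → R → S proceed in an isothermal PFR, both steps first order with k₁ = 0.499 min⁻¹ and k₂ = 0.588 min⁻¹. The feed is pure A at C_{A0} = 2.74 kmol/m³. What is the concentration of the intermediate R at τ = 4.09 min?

For first-order series with pure A initially, C_R(τ) = k₁C_{A0}/(k₂−k₁)·(e^(−k₁τ) − e^(−k₂τ)).
e^(−k₁τ) = e^(−0.499×4.09) = e^(−2.041) = 0.1299; e^(−k₂τ) = e^(−2.405) = 0.09027.
C_R = 0.499×2.74/(0.588−0.499) × (0.1299−0.09027) = 15.36×0.03964 = 0.6089 kmol/m³.

0.609 kmol/m³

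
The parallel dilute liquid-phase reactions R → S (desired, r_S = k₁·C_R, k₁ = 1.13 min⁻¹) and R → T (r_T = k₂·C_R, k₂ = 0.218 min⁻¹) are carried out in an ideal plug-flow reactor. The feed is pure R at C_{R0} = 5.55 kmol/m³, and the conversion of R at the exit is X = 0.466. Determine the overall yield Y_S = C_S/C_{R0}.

C_R = C_{R0}(1−X) = 2.964 kmol/m³.
Both paths are first order in R, so the instantaneous fraction to S is constant: dC_S/d(−C_R) = k₁/(k₁+k₂) = 0.8383.
C_S = 0.8383·(C_{R0}−C_R) = 0.8383×2.586 = 2.17 kmol/m³.
Y_S = C_S/C_{R0} = 2.168/5.55 = 0.391.

0.391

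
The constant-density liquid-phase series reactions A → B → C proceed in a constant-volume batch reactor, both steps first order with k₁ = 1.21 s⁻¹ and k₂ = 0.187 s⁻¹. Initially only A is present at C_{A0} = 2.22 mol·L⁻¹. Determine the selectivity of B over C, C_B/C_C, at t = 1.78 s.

4.10

The intermediate concentration in a first-order A→B→C sequence is C_B = k₁C_{A0}(e^(−k₁t) − e^(−k₂t))/(k₂−k₁).
e^(−k₁t) = e^(−1.21×1.78) = e^(−2.154) = 0.1160; e^(−k₂t) = e^(−0.3329) = 0.7169.
C_B = 1.21×2.22/(0.187−1.21) × (0.1160−0.7169) = (-2.626)×(-0.6008) = 1.578 mol·L⁻¹.
C_A = C_{A0}e^(−k₁t) = 0.2576 mol·L⁻¹, so C_C = C_{A0}−C_A−C_B = 0.3847 mol·L⁻¹; C_B/C_C = 4.10.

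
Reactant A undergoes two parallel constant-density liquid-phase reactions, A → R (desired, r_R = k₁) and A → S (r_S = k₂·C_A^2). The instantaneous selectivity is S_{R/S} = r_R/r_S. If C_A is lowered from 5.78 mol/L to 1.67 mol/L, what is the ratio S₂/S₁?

12.0

S_{R/S} = (k₁/k₂)·C_A^-2, so S₂/S₁ = (C_{A,2}/C_{A,1})^-2.
= (1.67/5.78)^(-2) = (0.2889)^(-2) = 12.0.
Selectivity toward R rises as C_A falls — low-concentration operation is favoured.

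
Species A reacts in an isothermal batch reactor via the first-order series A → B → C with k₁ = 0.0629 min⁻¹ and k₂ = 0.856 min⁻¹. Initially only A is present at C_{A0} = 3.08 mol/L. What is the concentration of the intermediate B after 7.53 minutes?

The intermediate concentration in a first-order A→B→C sequence is C_B = k₁C_{A0}(e^(−k₁t) − e^(−k₂t))/(k₂−k₁).
e^(−k₁t) = e^(−0.0629×7.53) = e^(−0.4736) = 0.6227; e^(−k₂t) = e^(−6.446) = 0.001587.
C_B = 0.0629×3.08/(0.856−0.0629) × (0.6227−0.001587) = 0.2443×0.6211 = 0.1517 mol/L.

0.152 mol/L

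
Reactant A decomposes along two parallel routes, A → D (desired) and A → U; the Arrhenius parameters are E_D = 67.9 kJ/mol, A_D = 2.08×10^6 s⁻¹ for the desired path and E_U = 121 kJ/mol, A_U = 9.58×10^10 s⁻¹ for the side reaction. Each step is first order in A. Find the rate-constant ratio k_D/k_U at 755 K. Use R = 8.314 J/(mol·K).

With equal orders, S_{D/U} = k_D/k_U = (A_D/A_U)·exp[(E_U−E_D)/(RT)].
(E_U−E_D)/(RT) = (121−67.9)×10³/(8.314×755) = 53100/6277 = 8.459.
k_D/k_U = (2.08×10^6/9.58×10^10)·exp(8.459) = 2.171×10^-5 × 4719 = 0.102.

0.102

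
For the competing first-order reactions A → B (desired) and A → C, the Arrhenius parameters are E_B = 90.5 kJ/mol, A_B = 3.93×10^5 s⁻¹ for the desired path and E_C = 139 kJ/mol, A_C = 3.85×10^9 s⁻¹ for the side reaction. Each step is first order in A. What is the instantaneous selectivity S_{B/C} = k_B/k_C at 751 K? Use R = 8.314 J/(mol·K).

0.241

With equal orders, S_{B/C} = k_B/k_C = (A_B/A_C)·exp[(E_C−E_B)/(RT)].
(E_C−E_B)/(RT) = (139−90.5)×10³/(8.314×751) = 48500/6244 = 7.768.
k_B/k_C = (3.93×10^5/3.85×10^9)·exp(7.768) = 1.021×10^-4 × 2363 = 0.241.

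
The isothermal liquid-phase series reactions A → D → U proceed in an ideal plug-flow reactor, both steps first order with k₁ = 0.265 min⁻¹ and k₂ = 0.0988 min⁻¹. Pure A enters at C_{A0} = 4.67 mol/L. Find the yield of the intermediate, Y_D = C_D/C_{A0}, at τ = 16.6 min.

The intermediate concentration in a first-order A→B→C sequence is C_D = k₁C_{A0}(e^(−k₁τ) − e^(−k₂τ))/(k₂−k₁).
e^(−k₁τ) = e^(−0.265×16.6) = e^(−4.399) = 0.01229; e^(−k₂τ) = e^(−1.640) = 0.1940.
C_D = 0.265×4.67/(0.0988−0.265) × (0.01229−0.1940) = (-7.446)×(-0.1817) = 1.353 mol/L.
Y_D = C_D/C_{A0} = 1.353/4.67 = 0.290.

0.290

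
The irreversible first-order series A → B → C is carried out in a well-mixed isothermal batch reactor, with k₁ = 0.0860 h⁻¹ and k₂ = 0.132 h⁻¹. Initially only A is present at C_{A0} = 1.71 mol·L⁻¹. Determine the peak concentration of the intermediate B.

At the optimum, C_{B,max}/C_{A0} = (k₁/k₂)^[k₂/(k₂−k₁)].
= (0.0860/0.132)^(0.132/(0.132−0.0860)) = (0.6515)^(2.870) = 0.2924.
C_{B,max} = 0.2924×1.71 = 0.500 mol·L⁻¹.

0.500 mol·L⁻¹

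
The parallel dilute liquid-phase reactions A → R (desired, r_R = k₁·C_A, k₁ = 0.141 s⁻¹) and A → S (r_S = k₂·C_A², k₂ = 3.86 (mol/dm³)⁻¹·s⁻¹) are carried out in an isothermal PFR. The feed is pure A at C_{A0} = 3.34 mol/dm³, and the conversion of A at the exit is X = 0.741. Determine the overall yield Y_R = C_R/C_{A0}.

C_A = C_{A0}(1−X) = 0.8651 mol/dm³.
Along a PFR/batch, dC_R/dC_A = −r_R/(r_R+r_S) = −k₁/(k₁+k₂·C_A).
Integrating from C_{A0} to C_A: C_R = (0.141/3.86)·ln[(0.141+3.86·3.34)/(0.141+3.86·0.865)] = 0.03653·ln(13.03/3.480) = 0.04823 mol/dm³.
Y_R = C_R/C_{A0} = 0.04823/3.34 = 0.0144.

0.0144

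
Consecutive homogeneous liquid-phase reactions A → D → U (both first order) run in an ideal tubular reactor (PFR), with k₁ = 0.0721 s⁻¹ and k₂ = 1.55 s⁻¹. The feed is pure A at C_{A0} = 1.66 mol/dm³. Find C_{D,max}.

0.0665 mol/dm³

At the optimum, C_{D,max}/C_{A0} = (k₁/k₂)^[k₂/(k₂−k₁)].
= (0.0721/1.55)^(1.55/(1.55−0.0721)) = (0.04652)^(1.049) = 0.04005.
C_{D,max} = 0.04005×1.66 = 0.0665 mol/dm³.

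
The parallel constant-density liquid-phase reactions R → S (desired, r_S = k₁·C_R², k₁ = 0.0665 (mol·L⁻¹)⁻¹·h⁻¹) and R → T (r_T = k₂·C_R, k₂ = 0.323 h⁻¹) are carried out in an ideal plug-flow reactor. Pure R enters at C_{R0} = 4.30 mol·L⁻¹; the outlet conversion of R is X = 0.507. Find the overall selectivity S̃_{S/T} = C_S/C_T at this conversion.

0.651

C_R = C_{R0}(1−X) = 2.120 mol·L⁻¹.
Along a PFR/batch, dC_T/dC_R = −r_T/(r_S+r_T) = −k₂/(k₂+k₁·C_R).
Integrating from C_{R0} to C_R: C_T = (0.323/0.0665)·ln[(0.323+0.0665·4.30)/(0.323+0.0665·2.12)] = 4.857·ln(0.6089/0.4640) = 1.321 mol·L⁻¹.
Then C_S = (C_{R0}−C_R) − C_T = 2.180 − 1.321 = 0.8594 mol·L⁻¹.
S̃_{S/T} = C_S/C_T = 0.8594/1.321 = 0.651.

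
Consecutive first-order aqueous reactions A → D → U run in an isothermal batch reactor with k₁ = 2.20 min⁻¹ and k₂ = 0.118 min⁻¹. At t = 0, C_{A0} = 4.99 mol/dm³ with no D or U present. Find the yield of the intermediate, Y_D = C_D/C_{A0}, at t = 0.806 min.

0.781

The intermediate concentration in a first-order A→B→C sequence is C_D = k₁C_{A0}(e^(−k₁t) − e^(−k₂t))/(k₂−k₁).
e^(−k₁t) = e^(−2.20×0.806) = e^(−1.773) = 0.1698; e^(−k₂t) = e^(−0.09511) = 0.9093.
C_D = 2.20×4.99/(0.118−2.20) × (0.1698−0.9093) = (-5.273)×(-0.7395) = 3.899 mol/dm³.
Y_D = C_D/C_{A0} = 3.899/4.99 = 0.781.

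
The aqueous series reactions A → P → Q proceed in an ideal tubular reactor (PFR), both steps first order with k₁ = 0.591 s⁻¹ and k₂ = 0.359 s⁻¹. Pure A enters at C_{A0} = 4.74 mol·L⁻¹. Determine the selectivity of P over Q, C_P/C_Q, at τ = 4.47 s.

0.552

The intermediate concentration in a first-order A→B→C sequence is C_P = k₁C_{A0}(e^(−k₁τ) − e^(−k₂τ))/(k₂−k₁).
e^(−k₁τ) = e^(−0.591×4.47) = e^(−2.642) = 0.07124; e^(−k₂τ) = e^(−1.605) = 0.2009.
C_P = 0.591×4.74/(0.359−0.591) × (0.07124−0.2009) = (-12.07)×(-0.1297) = 1.566 mol·L⁻¹.
C_A = C_{A0}e^(−k₁τ) = 0.3377 mol·L⁻¹, so C_Q = C_{A0}−C_A−C_P = 2.836 mol·L⁻¹; C_P/C_Q = 0.552.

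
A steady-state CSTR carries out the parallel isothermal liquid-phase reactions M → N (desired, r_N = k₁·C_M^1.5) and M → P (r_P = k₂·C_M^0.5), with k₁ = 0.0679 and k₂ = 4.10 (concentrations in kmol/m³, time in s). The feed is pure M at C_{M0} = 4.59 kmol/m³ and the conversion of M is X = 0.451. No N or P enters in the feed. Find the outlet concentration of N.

0.0829 kmol/m³

Exit C_M = C_{M0}(1−X) = 4.59×0.549 = 2.520 kmol/m³.
Rates in a CSTR are evaluated at the outlet concentration: r_N = 0.0679×2.520^1.5 = 0.2716, r_P = 4.10×2.520^0.5 = 6.508.
Fraction of consumed M going to N: r_N/(r_N+r_P) = 0.04006.
C_N = 0.04006·C_{M0}·X = 0.04006×4.59×0.451 = 0.0829 kmol/m³.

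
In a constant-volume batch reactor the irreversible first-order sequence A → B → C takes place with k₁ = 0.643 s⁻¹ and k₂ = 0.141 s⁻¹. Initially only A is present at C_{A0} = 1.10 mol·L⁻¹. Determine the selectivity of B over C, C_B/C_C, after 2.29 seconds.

4.63

For first-order series with pure A initially, C_B(t) = k₁C_{A0}/(k₂−k₁)·(e^(−k₁t) − e^(−k₂t)).
e^(−k₁t) = e^(−0.643×2.29) = e^(−1.472) = 0.2294; e^(−k₂t) = e^(−0.3229) = 0.7241.
C_B = 0.643×1.10/(0.141−0.643) × (0.2294−0.7241) = (-1.409)×(-0.4947) = 0.6970 mol·L⁻¹.
C_A = C_{A0}e^(−k₁t) = 0.2523 mol·L⁻¹, so C_C = C_{A0}−C_A−C_B = 0.1507 mol·L⁻¹; C_B/C_C = 4.63.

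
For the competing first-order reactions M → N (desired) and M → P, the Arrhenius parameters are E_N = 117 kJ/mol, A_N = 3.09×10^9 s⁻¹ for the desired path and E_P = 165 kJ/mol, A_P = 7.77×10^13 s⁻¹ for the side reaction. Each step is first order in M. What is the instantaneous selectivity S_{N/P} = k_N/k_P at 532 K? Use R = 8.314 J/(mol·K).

With equal orders, S_{N/P} = k_N/k_P = (A_N/A_P)·exp[(E_P−E_N)/(RT)].
(E_P−E_N)/(RT) = (165−117)×10³/(8.314×532) = 48000/4423 = 10.85.
k_N/k_P = (3.09×10^9/7.77×10^13)·exp(10.85) = 3.977×10^-5 × 51650 = 2.05.
Since E_N < E_P, lowering the temperature improves selectivity toward N.

2.05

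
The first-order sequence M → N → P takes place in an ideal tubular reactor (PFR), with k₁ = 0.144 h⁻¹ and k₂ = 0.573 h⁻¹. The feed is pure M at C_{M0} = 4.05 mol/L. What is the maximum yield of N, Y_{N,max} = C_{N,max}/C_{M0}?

At the optimum, C_{N,max}/C_{M0} = (k₁/k₂)^[k₂/(k₂−k₁)].
= (0.144/0.573)^(0.573/(0.573−0.144)) = (0.2513)^(1.336) = 0.1581.

0.158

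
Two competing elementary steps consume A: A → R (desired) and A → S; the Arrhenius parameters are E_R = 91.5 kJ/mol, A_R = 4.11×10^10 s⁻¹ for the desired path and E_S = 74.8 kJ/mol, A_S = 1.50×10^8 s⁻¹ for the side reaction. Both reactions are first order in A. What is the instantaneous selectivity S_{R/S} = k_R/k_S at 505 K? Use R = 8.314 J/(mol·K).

Since both paths have the same order in A, the concentration cancels and S_{R/S} = k_R/k_S = (A_R/A_S)·exp[(E_S−E_R)/(RT)].
(E_S−E_R)/(RT) = (74.8−91.5)×10³/(8.314×505) = -16700/4199 = -3.978.
k_R/k_S = (4.11×10^10/1.50×10^8)·exp(-3.978) = 274.0 × 0.01873 = 5.13.
Since E_R > E_S, raising the temperature improves selectivity toward R.

5.13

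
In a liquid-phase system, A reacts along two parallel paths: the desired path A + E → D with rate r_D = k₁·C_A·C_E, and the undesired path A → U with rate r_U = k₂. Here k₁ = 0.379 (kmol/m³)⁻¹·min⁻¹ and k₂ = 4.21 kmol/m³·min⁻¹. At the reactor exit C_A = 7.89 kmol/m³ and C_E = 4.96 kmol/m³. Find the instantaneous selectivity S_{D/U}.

3.52

S_{D/U} = r_D/r_U = (k₁·C_A·C_E)/(k₂) = (k₁/k₂)·C_A·C_E.
= (0.379×7.890×4.960) / (4.21) = 14.83/4.210 = 3.52.
Since the desired path is higher order in A, keeping C_A high (PFR or concentrated feed) favours D.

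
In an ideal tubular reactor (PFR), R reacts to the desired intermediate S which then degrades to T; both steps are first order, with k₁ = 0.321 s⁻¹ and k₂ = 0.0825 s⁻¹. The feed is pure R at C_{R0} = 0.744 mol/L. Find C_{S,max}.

At the optimum, C_{S,max}/C_{R0} = (k₁/k₂)^[k₂/(k₂−k₁)].
= (0.321/0.0825)^(0.0825/(0.0825−0.321)) = (3.891)^(-0.3459) = 0.6250.
C_{S,max} = 0.6250×0.744 = 0.465 mol/L.

0.465 mol/L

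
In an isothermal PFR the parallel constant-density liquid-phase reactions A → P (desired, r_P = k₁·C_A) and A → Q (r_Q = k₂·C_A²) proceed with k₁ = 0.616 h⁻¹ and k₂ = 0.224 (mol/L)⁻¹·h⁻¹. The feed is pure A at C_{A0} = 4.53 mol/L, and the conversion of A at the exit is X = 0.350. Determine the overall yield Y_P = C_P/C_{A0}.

C_A = C_{A0}(1−X) = 2.945 mol/L.
Along a PFR/batch, dC_P/dC_A = −r_P/(r_P+r_Q) = −k₁/(k₁+k₂·C_A).
Integrating from C_{A0} to C_A: C_P = (0.616/0.224)·ln[(0.616+0.224·4.53)/(0.616+0.224·2.94)] = 2.750·ln(1.631/1.276) = 0.6755 mol/L.
Y_P = C_P/C_{A0} = 0.6755/4.53 = 0.149.

0.149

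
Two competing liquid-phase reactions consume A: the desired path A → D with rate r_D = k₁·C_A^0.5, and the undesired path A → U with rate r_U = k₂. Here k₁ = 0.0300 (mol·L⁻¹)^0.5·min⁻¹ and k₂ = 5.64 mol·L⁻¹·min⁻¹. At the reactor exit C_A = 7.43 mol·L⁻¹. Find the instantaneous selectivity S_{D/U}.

0.0145

S_{D/U} = r_D/r_U = (k₁·C_A^0.5)/(k₂) = (k₁/k₂)·C_A^0.5.
= (0.0300×7.430^0.5) / (5.64) = 0.08177/5.640 = 0.0145.
Since the desired path is higher order in A, keeping C_A high (PFR or concentrated feed) favours D.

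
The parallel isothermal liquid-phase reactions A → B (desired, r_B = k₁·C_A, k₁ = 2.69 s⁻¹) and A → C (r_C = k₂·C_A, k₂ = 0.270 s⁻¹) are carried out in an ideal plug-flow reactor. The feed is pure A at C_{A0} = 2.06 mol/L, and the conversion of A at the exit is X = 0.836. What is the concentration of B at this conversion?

1.57 mol/L

C_A = C_{A0}(1−X) = 0.3378 mol/L.
Both paths are first order in A, so the instantaneous fraction to B is constant: dC_B/d(−C_A) = k₁/(k₁+k₂) = 0.9088.
C_B = 0.9088·(C_{A0}−C_A) = 0.9088×1.722 = 1.57 mol/L.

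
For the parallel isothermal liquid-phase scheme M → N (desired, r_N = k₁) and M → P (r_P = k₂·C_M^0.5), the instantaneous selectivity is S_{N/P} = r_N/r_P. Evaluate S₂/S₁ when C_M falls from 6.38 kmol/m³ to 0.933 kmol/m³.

2.61

S_{N/P} = (k₁/k₂)·C_M^-0.5, so S₂/S₁ = (C_{M,2}/C_{M,1})^-0.5.
= (0.933/6.38)^(-0.5) = (0.1462)^(-0.5) = 2.61.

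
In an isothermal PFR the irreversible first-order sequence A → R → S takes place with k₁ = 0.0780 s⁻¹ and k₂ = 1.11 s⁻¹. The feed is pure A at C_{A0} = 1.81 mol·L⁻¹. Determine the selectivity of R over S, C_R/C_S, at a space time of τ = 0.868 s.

Solving the coupled first-order balances gives C_R(τ) = [k₁/(k₂−k₁)]·C_{A0}·(e^(−k₁τ) − e^(−k₂τ)).
e^(−k₁τ) = e^(−0.0780×0.868) = e^(−0.06770) = 0.9345; e^(−k₂τ) = e^(−0.9635) = 0.3816.
C_R = 0.0780×1.81/(1.11−0.0780) × (0.9345−0.3816) = 0.1368×0.5530 = 0.07565 mol·L⁻¹.
C_A = C_{A0}e^(−k₁τ) = 1.692 mol·L⁻¹, so C_S = C_{A0}−C_A−C_R = 0.04284 mol·L⁻¹; C_R/C_S = 1.77.

1.77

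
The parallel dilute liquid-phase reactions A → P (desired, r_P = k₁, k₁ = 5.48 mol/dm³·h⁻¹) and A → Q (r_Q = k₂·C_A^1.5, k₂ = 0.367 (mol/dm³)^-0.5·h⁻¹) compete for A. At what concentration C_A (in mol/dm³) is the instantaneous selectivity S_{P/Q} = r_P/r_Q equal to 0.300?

13.5 mol/dm³

S_{P/Q} = (k₁/k₂)·C_A^-1.5 ⇒ C_A = (S·k₂/k₁)^(1/(-1.5)).
= (0.300×0.367/5.48)^(-0.6667) = (0.02009)^(-0.6667) = 13.5 mol/dm³.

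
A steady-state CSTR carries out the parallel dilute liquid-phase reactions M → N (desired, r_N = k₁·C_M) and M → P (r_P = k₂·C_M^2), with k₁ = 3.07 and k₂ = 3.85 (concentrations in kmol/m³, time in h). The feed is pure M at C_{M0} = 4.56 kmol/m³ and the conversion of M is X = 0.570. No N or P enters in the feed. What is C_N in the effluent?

Exit C_M = C_{M0}(1−X) = 4.56×0.430 = 1.961 kmol/m³.
A CSTR operates uniformly at the exit composition, giving r_N = 6.020 and r_P = 14.80 (each k·C_M^n at C_M = 1.961).
Fraction of consumed M going to N: r_N/(r_N+r_P) = 0.2891.
C_N = 0.2891·C_{M0}·X = 0.2891×4.56×0.570 = 0.751 kmol/m³.

0.751 kmol/m³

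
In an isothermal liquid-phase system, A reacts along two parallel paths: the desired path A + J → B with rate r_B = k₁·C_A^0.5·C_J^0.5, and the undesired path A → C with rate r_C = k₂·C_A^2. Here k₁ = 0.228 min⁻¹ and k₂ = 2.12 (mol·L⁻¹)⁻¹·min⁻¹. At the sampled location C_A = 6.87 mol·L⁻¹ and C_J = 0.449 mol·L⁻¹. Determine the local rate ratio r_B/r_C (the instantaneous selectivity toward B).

0.00400

S_{B/C} = r_B/r_C = (k₁·C_A^0.5·C_J^0.5)/(k₂·C_A^2) = (k₁/k₂)·C_A^-1.5·C_J^0.5.
= (0.228×6.870^0.5×0.4490^0.5) / (2.12×6.870^2) = 0.4004/100.1 = 0.00400.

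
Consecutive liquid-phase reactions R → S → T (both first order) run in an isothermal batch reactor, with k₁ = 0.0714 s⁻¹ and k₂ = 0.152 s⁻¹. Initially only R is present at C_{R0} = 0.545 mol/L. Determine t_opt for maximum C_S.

9.37 s

Setting dC_S/dt = 0 gives t_opt = ln(k₂/k₁)/(k₂−k₁).
= ln(0.152/0.0714)/(0.152−0.0714) = ln(2.129)/0.08060 = 0.7556/0.08060 = 9.37 s.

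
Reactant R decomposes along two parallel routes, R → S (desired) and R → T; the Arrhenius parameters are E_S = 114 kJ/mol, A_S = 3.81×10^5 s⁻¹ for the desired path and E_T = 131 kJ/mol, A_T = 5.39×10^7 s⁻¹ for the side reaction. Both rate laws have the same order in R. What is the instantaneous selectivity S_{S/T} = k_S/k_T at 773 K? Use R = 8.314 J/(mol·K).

k_S/k_T = (A_S/A_T)·exp[−(E_S−E_T)/(RT)] = (A_S/A_T)·exp[(E_T−E_S)/(RT)].
(E_T−E_S)/(RT) = (131−114)×10³/(8.314×773) = 17000/6427 = 2.645.
k_S/k_T = (3.81×10^5/5.39×10^7)·exp(2.645) = 0.007069 × 14.09 = 0.0996.

0.0996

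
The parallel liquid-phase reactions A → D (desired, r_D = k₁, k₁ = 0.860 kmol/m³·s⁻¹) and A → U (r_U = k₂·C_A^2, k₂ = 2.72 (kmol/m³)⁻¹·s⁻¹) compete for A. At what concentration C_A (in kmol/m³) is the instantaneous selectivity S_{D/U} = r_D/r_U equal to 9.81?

S_{D/U} = (k₁/k₂)·C_A^-2 ⇒ C_A = (S·k₂/k₁)^(-0.5).
= (9.81×2.72/0.860)^(-0.5) = (31.03)^(-0.5) = 0.180 kmol/m³.

0.180 kmol/m³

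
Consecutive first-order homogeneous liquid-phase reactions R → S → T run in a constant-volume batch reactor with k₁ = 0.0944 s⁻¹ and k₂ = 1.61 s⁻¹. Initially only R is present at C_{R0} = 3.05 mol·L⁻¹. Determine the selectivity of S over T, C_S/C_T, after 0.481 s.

2.27

For first-order series with pure R initially, C_S(t) = k₁C_{R0}/(k₂−k₁)·(e^(−k₁t) − e^(−k₂t)).
e^(−k₁t) = e^(−0.0944×0.481) = e^(−0.04541) = 0.9556; e^(−k₂t) = e^(−0.7744) = 0.4610.
C_S = 0.0944×3.05/(1.61−0.0944) × (0.9556−0.4610) = 0.1900×0.4946 = 0.09397 mol·L⁻¹.
C_R = C_{R0}e^(−k₁t) = 2.915 mol·L⁻¹, so C_T = C_{R0}−C_R−C_S = 0.04143 mol·L⁻¹; C_S/C_T = 2.27.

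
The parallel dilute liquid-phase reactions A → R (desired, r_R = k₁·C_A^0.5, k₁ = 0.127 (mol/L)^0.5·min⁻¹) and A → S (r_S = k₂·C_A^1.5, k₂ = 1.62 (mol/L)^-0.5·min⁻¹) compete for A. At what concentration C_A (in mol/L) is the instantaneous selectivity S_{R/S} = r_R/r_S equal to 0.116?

0.676 mol/L

S_{R/S} = (k₁/k₂)·C_A⁻¹ ⇒ C_A = (S·k₂/k₁)^(-1).
= (0.116×1.62/0.127)^(-1) = (1.480)^(-1) = 0.676 mol/L.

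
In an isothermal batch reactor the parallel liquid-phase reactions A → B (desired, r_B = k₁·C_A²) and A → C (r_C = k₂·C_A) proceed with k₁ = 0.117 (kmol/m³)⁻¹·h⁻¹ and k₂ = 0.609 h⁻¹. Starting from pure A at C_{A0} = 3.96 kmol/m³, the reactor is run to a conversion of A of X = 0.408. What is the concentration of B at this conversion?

C_A = C_{A0}(1−X) = 2.344 kmol/m³.
Along a PFR/batch, dC_C/dC_A = −r_C/(r_B+r_C) = −k₂/(k₂+k₁·C_A).
Integrating from C_{A0} to C_A: C_C = (0.609/0.117)·ln[(0.609+0.117·3.96)/(0.609+0.117·2.34)] = 5.205·ln(1.072/0.8833) = 1.009 kmol/m³.
Then C_B = (C_{A0}−C_A) − C_C = 1.616 − 1.009 = 0.6062 kmol/m³.

0.606 kmol/m³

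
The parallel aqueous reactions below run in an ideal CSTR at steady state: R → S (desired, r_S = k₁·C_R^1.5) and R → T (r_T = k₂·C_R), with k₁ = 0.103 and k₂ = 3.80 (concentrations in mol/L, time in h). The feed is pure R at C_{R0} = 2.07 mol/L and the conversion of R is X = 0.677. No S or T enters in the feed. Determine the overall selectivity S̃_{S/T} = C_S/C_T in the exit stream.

0.0222

Exit C_R = C_{R0}(1−X) = 2.07×0.323 = 0.6686 mol/L.
Rates in a CSTR are evaluated at the outlet concentration: r_S = 0.103×0.6686^1.5 = 0.05631, r_T = 3.80×0.6686 = 2.541.
Overall selectivity = C_S/C_T = r_Sτ/(r_Tτ) = r_S/r_T = 0.0222.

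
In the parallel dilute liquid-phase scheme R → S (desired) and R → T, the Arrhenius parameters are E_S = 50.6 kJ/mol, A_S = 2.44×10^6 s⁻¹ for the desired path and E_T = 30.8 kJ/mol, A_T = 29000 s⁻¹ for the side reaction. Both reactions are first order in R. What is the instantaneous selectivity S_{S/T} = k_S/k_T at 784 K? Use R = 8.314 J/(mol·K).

With equal orders, S_{S/T} = k_S/k_T = (A_S/A_T)·exp[(E_T−E_S)/(RT)].
(E_T−E_S)/(RT) = (30.8−50.6)×10³/(8.314×784) = -19800/6518 = -3.038.
k_S/k_T = (2.44×10^6/29000)·exp(-3.038) = 84.14 × 0.04795 = 4.03.

4.03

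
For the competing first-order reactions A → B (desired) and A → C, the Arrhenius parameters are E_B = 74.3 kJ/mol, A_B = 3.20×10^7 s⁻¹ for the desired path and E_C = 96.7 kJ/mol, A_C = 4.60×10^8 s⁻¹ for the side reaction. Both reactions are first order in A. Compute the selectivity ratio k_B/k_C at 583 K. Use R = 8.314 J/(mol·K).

Since both paths have the same order in A, the concentration cancels and S_{B/C} = k_B/k_C = (A_B/A_C)·exp[(E_C−E_B)/(RT)].
(E_C−E_B)/(RT) = (96.7−74.3)×10³/(8.314×583) = 22400/4847 = 4.621.
k_B/k_C = (3.20×10^7/4.60×10^8)·exp(4.621) = 0.06957 × 101.6 = 7.07.
Since E_B < E_C, lowering the temperature improves selectivity toward B.

7.07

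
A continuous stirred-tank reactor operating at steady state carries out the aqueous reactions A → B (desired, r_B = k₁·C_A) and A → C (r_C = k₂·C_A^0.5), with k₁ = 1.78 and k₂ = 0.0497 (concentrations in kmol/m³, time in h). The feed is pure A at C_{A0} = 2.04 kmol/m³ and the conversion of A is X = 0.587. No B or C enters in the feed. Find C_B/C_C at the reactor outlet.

Exit C_A = C_{A0}(1−X) = 2.04×0.413 = 0.8425 kmol/m³.
In a CSTR the entire volume is at exit conditions, so r_B = 1.78×0.8425 = 1.500 and r_C = 0.0497×0.8425^0.5 = 0.04562.
Overall selectivity = C_B/C_C = r_Bτ/(r_Cτ) = r_B/r_C = 32.9.

32.9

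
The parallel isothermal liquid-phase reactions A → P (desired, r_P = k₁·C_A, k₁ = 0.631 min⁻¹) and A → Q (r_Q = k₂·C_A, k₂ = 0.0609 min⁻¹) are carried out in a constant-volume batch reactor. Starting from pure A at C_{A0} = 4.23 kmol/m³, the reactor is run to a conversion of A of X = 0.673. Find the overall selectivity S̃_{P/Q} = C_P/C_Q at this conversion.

10.4

C_A = C_{A0}(1−X) = 1.383 kmol/m³.
Both paths are first order in A, so the instantaneous fraction to P is constant: dC_P/d(−C_A) = k₁/(k₁+k₂) = 0.9120.
C_P = 0.9120·(C_{A0}−C_A) = 0.9120×2.847 = 2.60 kmol/m³.
C_Q = (C_{A0}−C_A)−C_P = 0.2506 kmol/m³; S̃_{P/Q} = 2.596/0.2506 = 10.4.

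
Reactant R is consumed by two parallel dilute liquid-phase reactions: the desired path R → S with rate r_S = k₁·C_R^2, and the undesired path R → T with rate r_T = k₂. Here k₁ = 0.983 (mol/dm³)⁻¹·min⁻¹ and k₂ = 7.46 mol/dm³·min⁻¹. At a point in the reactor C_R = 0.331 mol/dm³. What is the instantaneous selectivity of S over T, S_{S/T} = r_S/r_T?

0.0144

S_{S/T} = r_S/r_T = (k₁·C_R^2)/(k₂) = (k₁/k₂)·C_R^2.
= (0.983×0.3310^2) / (7.46) = 0.1077/7.460 = 0.0144.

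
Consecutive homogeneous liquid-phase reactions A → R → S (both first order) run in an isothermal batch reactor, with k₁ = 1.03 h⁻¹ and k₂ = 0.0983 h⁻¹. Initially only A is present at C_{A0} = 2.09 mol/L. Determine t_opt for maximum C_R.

For first-order series the maximum of C_R occurs at t_opt = ln(k₂/k₁)/(k₂−k₁).
= ln(0.0983/1.03)/(0.0983−1.03) = ln(0.09544)/-0.9317 = -2.349/-0.9317 = 2.52 h.

2.52 h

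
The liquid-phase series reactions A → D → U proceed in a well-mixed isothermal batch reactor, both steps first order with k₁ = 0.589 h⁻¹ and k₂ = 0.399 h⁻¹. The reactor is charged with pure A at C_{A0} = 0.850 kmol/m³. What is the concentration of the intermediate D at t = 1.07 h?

For first-order series with pure A initially, C_D(t) = k₁C_{A0}/(k₂−k₁)·(e^(−k₁t) − e^(−k₂t)).
e^(−k₁t) = e^(−0.589×1.07) = e^(−0.6302) = 0.5325; e^(−k₂t) = e^(−0.4269) = 0.6525.
C_D = 0.589×0.850/(0.399−0.589) × (0.5325−0.6525) = (-2.635)×(-0.1200) = 0.3163 kmol/m³.

0.316 kmol/m³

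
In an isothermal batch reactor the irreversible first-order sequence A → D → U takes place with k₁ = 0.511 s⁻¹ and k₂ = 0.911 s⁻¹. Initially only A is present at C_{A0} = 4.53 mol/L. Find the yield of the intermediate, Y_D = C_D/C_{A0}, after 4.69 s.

0.0985

Solving the coupled first-order balances gives C_D(t) = [k₁/(k₂−k₁)]·C_{A0}·(e^(−k₁t) − e^(−k₂t)).
e^(−k₁t) = e^(−0.511×4.69) = e^(−2.397) = 0.09103; e^(−k₂t) = e^(−4.273) = 0.01395.
C_D = 0.511×4.53/(0.911−0.511) × (0.09103−0.01395) = 5.787×0.07708 = 0.4461 mol/L.
Y_D = C_D/C_{A0} = 0.4461/4.53 = 0.0985.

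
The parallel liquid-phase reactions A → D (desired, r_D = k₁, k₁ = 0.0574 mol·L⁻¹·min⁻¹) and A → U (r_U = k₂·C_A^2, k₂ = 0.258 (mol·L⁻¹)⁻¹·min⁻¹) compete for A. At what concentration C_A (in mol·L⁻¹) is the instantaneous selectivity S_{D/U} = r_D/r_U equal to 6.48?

0.185 mol·L⁻¹

S_{D/U} = (k₁/k₂)·C_A^-2 ⇒ C_A = (S·k₂/k₁)^(-0.5).
= (6.48×0.258/0.0574)^(-0.5) = (29.13)^(-0.5) = 0.185 mol·L⁻¹.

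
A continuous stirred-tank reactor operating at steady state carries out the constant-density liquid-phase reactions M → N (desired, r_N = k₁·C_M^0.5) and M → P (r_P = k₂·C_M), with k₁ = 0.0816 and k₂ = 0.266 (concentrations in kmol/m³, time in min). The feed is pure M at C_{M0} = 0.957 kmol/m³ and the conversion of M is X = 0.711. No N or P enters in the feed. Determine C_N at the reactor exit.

Exit C_M = C_{M0}(1−X) = 0.957×0.289 = 0.2766 kmol/m³.
In a CSTR the entire volume is at exit conditions, so r_N = 0.0816×0.2766^0.5 = 0.04291 and r_P = 0.266×0.2766 = 0.07357.
Fraction of consumed M going to N: r_N/(r_N+r_P) = 0.3684.
C_N = 0.3684·C_{M0}·X = 0.3684×0.957×0.711 = 0.251 kmol/m³.

0.251 kmol/m³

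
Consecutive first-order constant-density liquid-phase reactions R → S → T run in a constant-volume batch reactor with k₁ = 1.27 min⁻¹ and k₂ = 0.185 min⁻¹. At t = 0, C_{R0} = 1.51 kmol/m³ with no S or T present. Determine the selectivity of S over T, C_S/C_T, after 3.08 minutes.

Solving the coupled first-order balances gives C_S(t) = [k₁/(k₂−k₁)]·C_{R0}·(e^(−k₁t) − e^(−k₂t)).
e^(−k₁t) = e^(−1.27×3.08) = e^(−3.912) = 0.02001; e^(−k₂t) = e^(−0.5698) = 0.5656.
C_S = 1.27×1.51/(0.185−1.27) × (0.02001−0.5656) = (-1.767)×(-0.5456) = 0.9644 kmol/m³.
C_R = C_{R0}e^(−k₁t) = 0.03021 kmol/m³, so C_T = C_{R0}−C_R−C_S = 0.5154 kmol/m³; C_S/C_T = 1.87.

1.87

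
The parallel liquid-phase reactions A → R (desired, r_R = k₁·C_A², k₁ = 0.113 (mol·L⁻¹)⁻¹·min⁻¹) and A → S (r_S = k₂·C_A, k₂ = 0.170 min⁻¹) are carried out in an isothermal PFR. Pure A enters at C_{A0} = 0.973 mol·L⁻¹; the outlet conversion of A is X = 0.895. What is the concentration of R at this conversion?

C_A = C_{A0}(1−X) = 0.1022 mol·L⁻¹.
Along a PFR/batch, dC_S/dC_A = −r_S/(r_R+r_S) = −k₂/(k₂+k₁·C_A).
Integrating from C_{A0} to C_A: C_S = (0.170/0.113)·ln[(0.170+0.113·0.973)/(0.170+0.113·0.102)] = 1.504·ln(0.2799/0.1815) = 0.6516 mol·L⁻¹.
Then C_R = (C_{A0}−C_A) − C_S = 0.8708 − 0.6516 = 0.2193 mol·L⁻¹.

0.219 mol·L⁻¹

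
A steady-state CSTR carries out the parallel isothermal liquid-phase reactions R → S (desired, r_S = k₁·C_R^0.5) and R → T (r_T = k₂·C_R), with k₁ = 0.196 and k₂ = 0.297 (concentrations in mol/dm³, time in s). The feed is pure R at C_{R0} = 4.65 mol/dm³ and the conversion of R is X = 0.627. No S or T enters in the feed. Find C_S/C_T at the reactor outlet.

0.501

Exit C_R = C_{R0}(1−X) = 4.65×0.373 = 1.734 mol/dm³.
In a CSTR the entire volume is at exit conditions, so r_S = 0.196×1.734^0.5 = 0.2581 and r_T = 0.297×1.734 = 0.5151.
Overall selectivity = C_S/C_T = r_Sτ/(r_Tτ) = r_S/r_T = 0.501.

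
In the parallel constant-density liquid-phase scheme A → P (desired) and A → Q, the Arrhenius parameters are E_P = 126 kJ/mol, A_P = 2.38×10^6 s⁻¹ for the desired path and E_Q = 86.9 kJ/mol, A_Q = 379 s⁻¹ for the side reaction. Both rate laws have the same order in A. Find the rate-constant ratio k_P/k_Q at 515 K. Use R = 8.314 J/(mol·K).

k_P/k_Q = (A_P/A_Q)·exp[−(E_P−E_Q)/(RT)] = (A_P/A_Q)·exp[(E_Q−E_P)/(RT)].
(E_Q−E_P)/(RT) = (86.9−126)×10³/(8.314×515) = -39100/4282 = -9.132.
k_P/k_Q = (2.38×10^6/379)·exp(-9.132) = 6280 × 1.082×10^-4 = 0.679.

0.679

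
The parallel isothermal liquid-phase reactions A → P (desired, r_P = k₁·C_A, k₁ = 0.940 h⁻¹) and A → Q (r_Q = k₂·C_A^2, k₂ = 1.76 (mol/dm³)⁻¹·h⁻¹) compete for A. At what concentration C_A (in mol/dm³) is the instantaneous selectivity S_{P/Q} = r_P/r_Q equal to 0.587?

0.910 mol/dm³

S_{P/Q} = (k₁/k₂)·C_A⁻¹ ⇒ C_A = (S·k₂/k₁)^(-1).
= (0.587×1.76/0.940)^(-1) = (1.099)^(-1) = 0.910 mol/dm³.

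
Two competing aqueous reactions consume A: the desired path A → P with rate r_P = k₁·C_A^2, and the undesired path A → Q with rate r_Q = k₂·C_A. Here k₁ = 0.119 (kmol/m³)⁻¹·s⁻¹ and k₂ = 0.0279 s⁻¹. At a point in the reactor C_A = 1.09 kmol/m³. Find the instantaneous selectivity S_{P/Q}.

S_{P/Q} = r_P/r_Q = (k₁·C_A^2)/(k₂·C_A) = (k₁/k₂)·C_A.
= (0.119×1.090^2) / (0.0279×1.090) = 0.1414/0.03041 = 4.65.
Since the desired path is higher order in A, keeping C_A high (PFR or concentrated feed) favours P.

4.65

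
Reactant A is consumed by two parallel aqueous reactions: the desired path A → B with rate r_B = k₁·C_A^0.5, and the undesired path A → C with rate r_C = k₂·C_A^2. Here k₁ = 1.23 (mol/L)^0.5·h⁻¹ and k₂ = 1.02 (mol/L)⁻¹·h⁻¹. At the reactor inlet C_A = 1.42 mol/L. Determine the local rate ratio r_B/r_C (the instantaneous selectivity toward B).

S_{B/C} = r_B/r_C = (k₁·C_A^0.5)/(k₂·C_A^2) = (k₁/k₂)·C_A^-1.5.
= (1.23×1.420^0.5) / (1.02×1.420^2) = 1.466/2.057 = 0.713.
The undesired path is higher order in A, so low C_A (CSTR or dilute feed) favours B.

0.713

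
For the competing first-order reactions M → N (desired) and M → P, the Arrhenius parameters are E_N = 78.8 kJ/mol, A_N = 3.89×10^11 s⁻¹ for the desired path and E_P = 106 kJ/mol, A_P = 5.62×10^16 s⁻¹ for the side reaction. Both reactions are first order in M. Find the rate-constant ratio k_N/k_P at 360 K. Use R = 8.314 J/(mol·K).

0.0612

Since both paths have the same order in M, the concentration cancels and S_{N/P} = k_N/k_P = (A_N/A_P)·exp[(E_P−E_N)/(RT)].
(E_P−E_N)/(RT) = (106−78.8)×10³/(8.314×360) = 27200/2993 = 9.088.
k_N/k_P = (3.89×10^11/5.62×10^16)·exp(9.088) = 6.922×10^-6 × 8846 = 0.0612.
Since E_N < E_P, lowering the temperature improves selectivity toward N.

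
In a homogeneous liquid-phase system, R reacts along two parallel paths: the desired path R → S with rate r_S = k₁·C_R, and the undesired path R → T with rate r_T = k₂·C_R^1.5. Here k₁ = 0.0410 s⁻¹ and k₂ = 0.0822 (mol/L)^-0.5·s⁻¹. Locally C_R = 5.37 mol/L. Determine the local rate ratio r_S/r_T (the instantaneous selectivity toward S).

0.215

S_{S/T} = r_S/r_T = (k₁·C_R)/(k₂·C_R^1.5) = (k₁/k₂)·C_R^-0.5.
= (0.0410×5.370) / (0.0822×5.370^1.5) = 0.2202/1.023 = 0.215.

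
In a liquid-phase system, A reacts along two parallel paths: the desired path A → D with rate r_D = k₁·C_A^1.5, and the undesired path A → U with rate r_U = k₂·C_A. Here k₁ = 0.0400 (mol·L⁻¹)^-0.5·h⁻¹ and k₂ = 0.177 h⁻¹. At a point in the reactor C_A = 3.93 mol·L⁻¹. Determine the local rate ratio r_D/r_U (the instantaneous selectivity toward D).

S_{D/U} = r_D/r_U = (k₁·C_A^1.5)/(k₂·C_A) = (k₁/k₂)·C_A^0.5.
= (0.0400×3.930^1.5) / (0.177×3.930) = 0.3116/0.6956 = 0.448.

0.448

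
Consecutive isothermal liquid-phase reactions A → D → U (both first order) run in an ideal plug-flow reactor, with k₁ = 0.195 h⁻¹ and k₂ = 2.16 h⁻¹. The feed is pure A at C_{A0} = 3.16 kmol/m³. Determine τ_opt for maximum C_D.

Setting dC_D/dτ = 0 gives τ_opt = ln(k₂/k₁)/(k₂−k₁).
= ln(2.16/0.195)/(2.16−0.195) = ln(11.08)/1.965 = 2.405/1.965 = 1.22 h.

1.22 h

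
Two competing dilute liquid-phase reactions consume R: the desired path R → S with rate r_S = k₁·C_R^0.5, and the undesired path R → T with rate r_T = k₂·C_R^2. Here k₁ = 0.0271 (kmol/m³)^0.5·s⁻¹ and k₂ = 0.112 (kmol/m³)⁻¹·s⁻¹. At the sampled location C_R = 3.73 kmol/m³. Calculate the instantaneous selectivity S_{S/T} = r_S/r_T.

0.0336

S_{S/T} = r_S/r_T = (k₁·C_R^0.5)/(k₂·C_R^2) = (k₁/k₂)·C_R^-1.5.
= (0.0271×3.730^0.5) / (0.112×3.730^2) = 0.05234/1.558 = 0.0336.
The undesired path is higher order in R, so low C_R (CSTR or dilute feed) favours S.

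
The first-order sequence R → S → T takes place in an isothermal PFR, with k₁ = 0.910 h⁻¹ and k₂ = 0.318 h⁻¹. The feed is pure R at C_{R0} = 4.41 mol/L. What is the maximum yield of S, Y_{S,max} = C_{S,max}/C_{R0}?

0.568

At the optimum, C_{S,max}/C_{R0} = (k₁/k₂)^[k₂/(k₂−k₁)].
= (0.910/0.318)^(0.318/(0.318−0.910)) = (2.862)^(-0.5372) = 0.5685.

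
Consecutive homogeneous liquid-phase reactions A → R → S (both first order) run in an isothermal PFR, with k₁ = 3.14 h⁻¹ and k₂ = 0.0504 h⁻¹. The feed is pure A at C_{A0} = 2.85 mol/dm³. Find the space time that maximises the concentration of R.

1.34 h

Setting dC_R/dτ = 0 gives τ_opt = ln(k₂/k₁)/(k₂−k₁).
= ln(0.0504/3.14)/(0.0504−3.14) = ln(0.01605)/-3.090 = -4.132/-3.090 = 1.34 h.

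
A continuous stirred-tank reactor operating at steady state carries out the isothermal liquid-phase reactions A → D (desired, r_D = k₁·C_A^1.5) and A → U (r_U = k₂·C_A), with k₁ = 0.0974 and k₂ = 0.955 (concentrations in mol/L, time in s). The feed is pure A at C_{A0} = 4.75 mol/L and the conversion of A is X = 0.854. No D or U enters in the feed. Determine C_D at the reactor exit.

Exit C_A = C_{A0}(1−X) = 4.75×0.146 = 0.6935 mol/L.
In a CSTR the entire volume is at exit conditions, so r_D = 0.0974×0.6935^1.5 = 0.05625 and r_U = 0.955×0.6935 = 0.6623.
Fraction of consumed A going to D: r_D/(r_D+r_U) = 0.07828.
C_D = 0.07828·C_{A0}·X = 0.07828×4.75×0.854 = 0.318 mol/L.

0.318 mol/L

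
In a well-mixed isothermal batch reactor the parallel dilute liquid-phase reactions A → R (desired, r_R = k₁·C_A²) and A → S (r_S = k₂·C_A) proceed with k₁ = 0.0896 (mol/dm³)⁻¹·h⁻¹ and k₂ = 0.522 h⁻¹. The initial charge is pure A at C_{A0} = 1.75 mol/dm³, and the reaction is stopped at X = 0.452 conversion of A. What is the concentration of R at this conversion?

C_A = C_{A0}(1−X) = 0.9590 mol/dm³.
Along a PFR/batch, dC_S/dC_A = −r_S/(r_R+r_S) = −k₂/(k₂+k₁·C_A).
Integrating from C_{A0} to C_A: C_S = (0.522/0.0896)·ln[(0.522+0.0896·1.75)/(0.522+0.0896·0.959)] = 5.826·ln(0.6788/0.6079) = 0.6424 mol/dm³.
Then C_R = (C_{A0}−C_A) − C_S = 0.7910 − 0.6424 = 0.1486 mol/dm³.

0.149 mol/dm³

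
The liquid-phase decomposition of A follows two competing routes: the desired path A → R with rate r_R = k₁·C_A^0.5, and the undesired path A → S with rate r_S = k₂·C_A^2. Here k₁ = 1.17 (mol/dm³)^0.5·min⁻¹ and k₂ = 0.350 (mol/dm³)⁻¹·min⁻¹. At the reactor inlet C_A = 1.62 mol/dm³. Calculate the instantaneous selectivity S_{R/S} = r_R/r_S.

S_{R/S} = r_R/r_S = (k₁·C_A^0.5)/(k₂·C_A^2) = (k₁/k₂)·C_A^-1.5.
= (1.17×1.620^0.5) / (0.350×1.620^2) = 1.489/0.9185 = 1.62.

1.62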